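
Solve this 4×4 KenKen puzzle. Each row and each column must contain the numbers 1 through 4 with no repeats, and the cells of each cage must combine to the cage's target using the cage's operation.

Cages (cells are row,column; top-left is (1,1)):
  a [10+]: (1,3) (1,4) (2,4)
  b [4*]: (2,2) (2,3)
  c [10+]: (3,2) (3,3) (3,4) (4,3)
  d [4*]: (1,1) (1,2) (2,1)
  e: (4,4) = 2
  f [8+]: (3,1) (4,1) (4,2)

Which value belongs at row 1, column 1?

E is a freebie, which forces (4,4) = 2.
The 3 cells of cage a must have sum 10; hence (1,3) = 3.
Column 4 already has 2; hence (1,4) = 4.
The 3 cells of cage a must have sum 10; hence (2,4) = 3.
Column 4 now contains 3, which forces (3,4) = 1.
Row 1 now contains 4, which forces (1,1) = 1.
Cage d has product 4, which forces (1,2) = 2.
Cage d has product 4, so (2,1) = 2.
Cage c has sum 10, which forces (3,2) = 3.
Cage c needs sum 10; hence (3,3) = 2.
The 4 cells of cage c must have sum 10, so (4,3) = 4.
Cage b's pair has product 4; hence (2,2) = 4.
Column 3 already has 4, leaving (2,3) = 1.
Row 3 already has 3, which forces (3,1) = 4.
Row 4 now contains 4; hence (4,1) = 3.
Row 4 now contains 4, so (4,2) = 1.
Filled in: 1 2 3 4 / 2 4 1 3 / 4 3 2 1 / 3 1 4 2.

1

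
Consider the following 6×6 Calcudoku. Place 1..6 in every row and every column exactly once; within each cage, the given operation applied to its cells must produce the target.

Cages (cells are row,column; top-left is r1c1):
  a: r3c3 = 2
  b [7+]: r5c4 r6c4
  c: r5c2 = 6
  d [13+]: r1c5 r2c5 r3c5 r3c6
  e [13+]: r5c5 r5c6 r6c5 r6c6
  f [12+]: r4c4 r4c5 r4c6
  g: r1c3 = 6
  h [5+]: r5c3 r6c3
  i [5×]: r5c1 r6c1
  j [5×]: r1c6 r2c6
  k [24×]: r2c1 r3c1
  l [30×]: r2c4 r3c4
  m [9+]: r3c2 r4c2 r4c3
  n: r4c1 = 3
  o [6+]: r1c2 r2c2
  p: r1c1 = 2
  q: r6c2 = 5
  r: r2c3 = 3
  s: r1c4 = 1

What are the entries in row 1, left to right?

2 4 6 1 3 5

Cage p is a single given cell, leaving r1c1 = 2.
Cage g is given, which forces r1c3 = 6.
Cage s is a single given cell, so r1c4 = 1.
1 is placed in row 1, leaving r1c6 = 5.
Cage r is given, leaving r2c3 = 3.
Column 6 now contains 5; hence r2c6 = 1.
A is a freebie, so r3c3 = 2.
Cage n is a single given cell, so r4c1 = 3.
Cage c is a single given cell, which forces r5c2 = 6.
Q is a freebie, leaving r6c2 = 5.
Row 1 already has 5, leaving r1c2 = 4.
Row 1 already has 4, which forces r1c5 = 3.
Cage o needs two cells with sum 6; hence r2c2 = 2.
Column 2 now contains 4; hence r3c2 = 3.
Column 2 now contains 2, which forces r4c2 = 1.
Cage i needs two cells with product 5, so r5c1 = 5.
Row 6 now contains 5; hence r6c1 = 1.
1 is placed in row 6; hence r6c3 = 4.
Cage d needs sum 13, which forces r2c5 = 5.
Cage d needs sum 13, so r3c5 = 1.
Cage d has sum 13; hence r3c6 = 4.
Column 3 now contains 4, leaving r4c3 = 5.
Column 3 now contains 4, leaving r5c3 = 1.
The two cells of cage b must have sum 7, which forces r5c4 = 4.
Column 5 now contains 1, which forces r5c5 = 2.
Column 6 already has 4, which forces r5c6 = 3.
Cage b needs two cells with sum 7, so r6c4 = 3.
2 is placed in column 5, which forces r6c5 = 6.
6 is placed in row 6; hence r6c6 = 2.
Cage k needs two cells with product 24, leaving r2c1 = 4.
5 is placed in row 2, leaving r2c4 = 6.
4 is placed in row 3, leaving r3c1 = 6.
Cage l's pair has product 30; hence r3c4 = 5.
Cage f has sum 12; hence r4c4 = 2.
Column 5 now contains 6, so r4c5 = 4.
2 is placed in column 6, leaving r4c6 = 6.
Completed grid: 2 4 6 1 3 5 / 4 2 3 6 5 1 / 6 3 2 5 1 4 / 3 1 5 2 4 6 / 5 6 1 4 2 3 / 1 5 4 3 6 2.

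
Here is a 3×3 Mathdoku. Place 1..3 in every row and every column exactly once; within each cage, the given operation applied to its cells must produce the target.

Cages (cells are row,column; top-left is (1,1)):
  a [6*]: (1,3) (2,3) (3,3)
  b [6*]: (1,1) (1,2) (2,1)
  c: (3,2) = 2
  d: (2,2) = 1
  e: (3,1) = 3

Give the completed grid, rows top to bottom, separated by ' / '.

D is a freebie, which forces (2,2) = 1.
Cage e is a single given cell, which forces (3,1) = 3.
C is a freebie; hence (3,2) = 2.
2 is placed in row 3, leaving (3,3) = 1.
Cage b has product 6; hence (1,1) = 1.
Column 2 already has 2, so (1,2) = 3.
Row 1 now contains 3, so (1,3) = 2.
3 is placed in column 1, leaving (2,1) = 2.
Column 3 already has 2, leaving (2,3) = 3.

1 3 2 / 2 1 3 / 3 2 1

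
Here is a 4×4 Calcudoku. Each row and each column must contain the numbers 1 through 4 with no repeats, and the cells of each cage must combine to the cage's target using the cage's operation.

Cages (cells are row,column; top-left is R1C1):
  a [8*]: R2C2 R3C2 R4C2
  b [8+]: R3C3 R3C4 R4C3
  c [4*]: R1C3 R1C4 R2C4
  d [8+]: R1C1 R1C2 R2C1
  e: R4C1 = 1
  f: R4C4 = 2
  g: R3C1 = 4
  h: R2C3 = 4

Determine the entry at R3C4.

H is a freebie; hence R2C3 = 4.
Cage g is given, so R3C1 = 4.
Cage e is given, which forces R4C1 = 1.
F is a freebie, which forces R4C4 = 2.
The 3 cells of cage d must have sum 8; hence R1C1 = 2.
Cage d has sum 8, which forces R1C2 = 3.
The 3 cells of cage c must have product 4; hence R1C3 = 1.
The 3 cells of cage c must have product 4, leaving R1C4 = 4.
Cage d needs sum 8, leaving R2C1 = 3.
2 is placed in column 4, so R2C4 = 1.
Cage b needs sum 8; hence R3C3 = 2.
Cage b has sum 8, so R3C4 = 3.
Row 4 now contains 2, leaving R4C2 = 4.
Row 4 now contains 2; hence R4C3 = 3.
1 is placed in row 2, which forces R2C2 = 2.
2 is placed in row 3, leaving R3C2 = 1.
The full grid is 2 3 1 4 / 3 2 4 1 / 4 1 2 3 / 1 4 3 2.

3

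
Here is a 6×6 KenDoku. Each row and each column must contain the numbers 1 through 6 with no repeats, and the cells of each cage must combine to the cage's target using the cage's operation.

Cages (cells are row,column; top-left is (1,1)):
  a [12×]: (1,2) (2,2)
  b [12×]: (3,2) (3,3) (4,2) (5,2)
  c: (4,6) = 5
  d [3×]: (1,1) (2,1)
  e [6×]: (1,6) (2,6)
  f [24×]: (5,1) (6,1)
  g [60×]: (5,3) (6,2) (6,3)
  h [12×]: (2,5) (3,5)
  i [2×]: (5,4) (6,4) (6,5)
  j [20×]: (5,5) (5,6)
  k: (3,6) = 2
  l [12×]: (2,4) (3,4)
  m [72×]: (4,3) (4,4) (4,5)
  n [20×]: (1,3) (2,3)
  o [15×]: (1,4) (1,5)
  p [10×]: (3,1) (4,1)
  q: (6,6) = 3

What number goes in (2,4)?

4

Cage k is given, which forces (3,6) = 2.
C is a freebie; hence (4,6) = 5.
Cage i has product 2, so (5,4) = 1.
Column 6 now contains 5, leaving (5,6) = 4.
The 3 cells of cage i must have product 2, which forces (6,4) = 2.
Cage i needs product 2; hence (6,5) = 1.
Q is a freebie, leaving (6,6) = 3.
2 is placed in row 3, leaving (3,1) = 5.
2 is placed in row 3, leaving (3,3) = 1.
Row 4 already has 5, which forces (4,1) = 2.
Cage b needs product 12, which forces (4,2) = 1.
Row 5 now contains 4, which forces (5,1) = 6.
Row 5 now contains 4, which forces (5,5) = 5.
The two cells of cage f must have product 24; hence (6,1) = 4.
The two cells of cage o must have product 15; hence (1,4) = 5.
5 is placed in column 5; hence (1,5) = 3.
Cage g has product 60, which forces (5,3) = 2.
Row 1 now contains 3; hence (1,1) = 1.
5 is placed in row 1, which forces (1,3) = 4.
Row 1 already has 1, which forces (1,6) = 6.
Cage d needs two cells with product 3; hence (2,1) = 3.
The two cells of cage n must have product 20, leaving (2,3) = 5.
Row 2 now contains 3, leaving (2,4) = 4.
Cage h needs two cells with product 12, which forces (2,5) = 2.
Column 6 already has 6, leaving (2,6) = 1.
Cage b has product 12, so (3,2) = 4.
Column 4 already has 4; hence (3,4) = 3.
Cage h's pair has product 12, so (3,5) = 6.
3 is placed in column 4, which forces (4,4) = 6.
Column 5 now contains 6, which forces (4,5) = 4.
Row 5 already has 2, which forces (5,2) = 3.
Column 3 already has 5, which forces (6,3) = 6.
Row 1 already has 6, so (1,2) = 2.
2 is placed in row 2, leaving (2,2) = 6.
Row 4 now contains 6, leaving (4,3) = 3.
Row 6 already has 6; hence (6,2) = 5.
Completed grid: 1 2 4 5 3 6 / 3 6 5 4 2 1 / 5 4 1 3 6 2 / 2 1 3 6 4 5 / 6 3 2 1 5 4 / 4 5 6 2 1 3.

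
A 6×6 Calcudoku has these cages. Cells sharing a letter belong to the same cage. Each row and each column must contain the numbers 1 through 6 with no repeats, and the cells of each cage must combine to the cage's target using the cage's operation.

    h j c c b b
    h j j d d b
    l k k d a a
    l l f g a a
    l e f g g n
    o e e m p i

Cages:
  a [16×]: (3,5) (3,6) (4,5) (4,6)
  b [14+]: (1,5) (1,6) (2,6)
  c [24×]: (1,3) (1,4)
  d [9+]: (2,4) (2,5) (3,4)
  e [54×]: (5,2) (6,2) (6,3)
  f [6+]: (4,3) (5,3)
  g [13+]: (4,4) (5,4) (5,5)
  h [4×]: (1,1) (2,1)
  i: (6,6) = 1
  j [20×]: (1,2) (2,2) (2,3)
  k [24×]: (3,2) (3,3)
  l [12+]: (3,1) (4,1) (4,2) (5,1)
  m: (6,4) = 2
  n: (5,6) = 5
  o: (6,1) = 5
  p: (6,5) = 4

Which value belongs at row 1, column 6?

3

Cage e needs product 54, leaving (5,2) = 3.
Cage n is a single given cell; hence (5,6) = 5.
Cage o is given, which forces (6,1) = 5.
Cage e has product 54, so (6,2) = 6.
The 3 cells of cage e must have product 54, which forces (6,3) = 3.
M is a freebie, leaving (6,4) = 2.
P is a freebie, which forces (6,5) = 4.
I is a freebie, leaving (6,6) = 1.
Column 2 now contains 6, so (3,2) = 4.
The two cells of cage k must have product 24; hence (3,3) = 6.
Row 3 now contains 4, so (3,6) = 2.
Column 6 now contains 2, so (4,6) = 4.
Column 3 now contains 6; hence (1,3) = 4.
The two cells of cage c must have product 24, which forces (1,4) = 6.
Cage b needs sum 14, so (1,5) = 5.
Row 1 now contains 6, leaving (1,6) = 3.
4 is placed in column 3, so (2,3) = 2.
Column 6 already has 3, so (2,6) = 6.
2 is placed in row 3, which forces (3,5) = 1.
Column 3 already has 2; hence (4,3) = 5.
Row 4 now contains 5, leaving (4,4) = 3.
The 4 cells of cage a must have product 16, leaving (4,5) = 2.
4 is placed in column 3, so (5,3) = 1.
1 is placed in row 5, leaving (5,4) = 4.
2 is placed in column 5, so (5,5) = 6.
Row 1 now contains 4; hence (1,1) = 1.
Cage j has product 20, leaving (1,2) = 2.
Cage h needs two cells with product 4, leaving (2,1) = 4.
Cage j needs product 20, which forces (2,2) = 5.
Cage d has sum 9, so (2,4) = 1.
Column 5 now contains 1, leaving (2,5) = 3.
Row 3 already has 1, so (3,1) = 3.
3 is placed in column 4, which forces (3,4) = 5.
Cage l needs sum 12, leaving (4,1) = 6.
Row 4 already has 2; hence (4,2) = 1.
Row 5 now contains 6; hence (5,1) = 2.
The full grid is 1 2 4 6 5 3 / 4 5 2 1 3 6 / 3 4 6 5 1 2 / 6 1 5 3 2 4 / 2 3 1 4 6 5 / 5 6 3 2 4 1.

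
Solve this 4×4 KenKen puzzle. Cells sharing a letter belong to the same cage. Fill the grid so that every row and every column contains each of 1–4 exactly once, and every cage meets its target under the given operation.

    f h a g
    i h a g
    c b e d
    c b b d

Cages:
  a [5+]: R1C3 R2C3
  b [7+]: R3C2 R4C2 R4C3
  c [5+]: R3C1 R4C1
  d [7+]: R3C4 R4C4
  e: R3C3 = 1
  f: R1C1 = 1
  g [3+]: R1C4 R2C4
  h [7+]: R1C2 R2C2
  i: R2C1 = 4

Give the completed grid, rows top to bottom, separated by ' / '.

1 4 3 2 / 4 3 2 1 / 3 2 1 4 / 2 1 4 3

Cage f is a single given cell, leaving R1C1 = 1.
Row 1 already has 1, which forces R1C4 = 2.
I is a freebie, leaving R2C1 = 4.
Row 2 now contains 4, so R2C2 = 3.
Column 4 already has 2, which forces R2C4 = 1.
E is a freebie, leaving R3C3 = 1.
Column 2 already has 3, leaving R1C2 = 4.
The two cells of cage a must have sum 5, so R1C3 = 3.
Row 2 now contains 1, which forces R2C3 = 2.
Column 2 now contains 4, which forces R3C2 = 2.
Cage b needs sum 7; hence R4C2 = 1.
Column 3 already has 2; hence R4C3 = 4.
4 is placed in row 4; hence R4C4 = 3.
Row 3 already has 2, which forces R3C1 = 3.
Column 4 already has 3, leaving R3C4 = 4.
Row 4 now contains 3; hence R4C1 = 2.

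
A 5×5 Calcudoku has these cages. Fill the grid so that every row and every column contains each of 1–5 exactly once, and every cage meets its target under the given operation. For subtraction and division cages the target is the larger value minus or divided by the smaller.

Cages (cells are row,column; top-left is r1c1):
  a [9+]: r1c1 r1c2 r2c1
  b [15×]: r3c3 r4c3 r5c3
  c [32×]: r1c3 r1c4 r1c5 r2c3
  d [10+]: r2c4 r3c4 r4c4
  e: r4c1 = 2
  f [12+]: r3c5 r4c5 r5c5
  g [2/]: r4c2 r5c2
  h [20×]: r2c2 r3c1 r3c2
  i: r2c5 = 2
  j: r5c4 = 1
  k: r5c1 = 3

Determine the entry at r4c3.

1

Cage c needs product 32, so r2c3 = 4.
Cage i is given, which forces r2c5 = 2.
Cage e is a single given cell, which forces r4c1 = 2.
K is a freebie; hence r5c1 = 3.
Cage j is a single given cell, which forces r5c4 = 1.
Cage a needs sum 9, leaving r1c2 = 3.
Cage d has sum 10, leaving r3c4 = 2.
Cage g needs two cells with quotient 2; hence r5c2 = 2.
1 is placed in row 5, leaving r5c3 = 5.
Row 5 already has 5, leaving r5c5 = 4.
Cage c has product 32; hence r1c3 = 2.
Column 4 already has 2, which forces r1c4 = 4.
4 is placed in column 5, which forces r1c5 = 1.
Row 1 already has 1, which forces r1c1 = 5.
Cage a needs sum 9; hence r2c1 = 1.
Row 2 now contains 1, leaving r2c2 = 5.
Row 2 now contains 5, leaving r2c4 = 3.
1 is placed in column 1, so r3c1 = 4.
Row 3 now contains 4, so r3c2 = 1.
1 is placed in row 3, which forces r3c3 = 3.
Row 3 already has 3, leaving r3c5 = 5.
Column 2 already has 1, so r4c2 = 4.
3 is placed in column 3; hence r4c3 = 1.
Column 4 now contains 3, so r4c4 = 5.
Column 5 already has 5, so r4c5 = 3.
Filled in: 5 3 2 4 1 / 1 5 4 3 2 / 4 1 3 2 5 / 2 4 1 5 3 / 3 2 5 1 4.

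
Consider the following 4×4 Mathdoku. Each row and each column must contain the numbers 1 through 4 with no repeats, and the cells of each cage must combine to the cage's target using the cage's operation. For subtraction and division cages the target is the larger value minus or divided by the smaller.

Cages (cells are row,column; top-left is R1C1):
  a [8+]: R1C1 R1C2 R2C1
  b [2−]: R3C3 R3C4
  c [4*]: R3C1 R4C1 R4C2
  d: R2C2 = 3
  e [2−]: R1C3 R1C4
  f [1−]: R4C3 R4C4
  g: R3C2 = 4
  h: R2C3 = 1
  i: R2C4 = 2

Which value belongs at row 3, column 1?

2

D is a freebie; hence R2C2 = 3.
Cage h is given, which forces R2C3 = 1.
I is a freebie, which forces R2C4 = 2.
Cage g is a single given cell, leaving R3C2 = 4.
Cage a has sum 8, which forces R1C1 = 3.
The 3 cells of cage a must have sum 8, so R1C2 = 1.
3 is placed in row 1, so R1C3 = 2.
Row 1 already has 1, which forces R1C4 = 4.
Row 2 now contains 2; hence R2C1 = 4.
The two cells of cage b must have difference 2, leaving R3C3 = 3.
Cage b needs two cells with difference 2, so R3C4 = 1.
Column 1 now contains 4, which forces R4C1 = 1.
Column 2 already has 1, leaving R4C2 = 2.
3 is placed in column 3, so R4C3 = 4.
1 is placed in column 4; hence R4C4 = 3.
1 is placed in row 3; hence R3C1 = 2.
The full grid is 3 1 2 4 / 4 3 1 2 / 2 4 3 1 / 1 2 4 3.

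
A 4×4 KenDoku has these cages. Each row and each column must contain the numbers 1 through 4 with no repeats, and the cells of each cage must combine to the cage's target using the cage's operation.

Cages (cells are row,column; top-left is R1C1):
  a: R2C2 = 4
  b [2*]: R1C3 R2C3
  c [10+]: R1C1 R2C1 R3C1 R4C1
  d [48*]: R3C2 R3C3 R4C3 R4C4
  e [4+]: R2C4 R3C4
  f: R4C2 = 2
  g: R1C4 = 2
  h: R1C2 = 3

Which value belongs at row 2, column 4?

Cage h is given, so R1C2 = 3.
Cage g is a single given cell, which forces R1C4 = 2.
Cage a is a single given cell; hence R2C2 = 4.
Cage f is a single given cell, leaving R4C2 = 2.
Row 1 now contains 2; hence R1C3 = 1.
Cage b needs two cells with product 2; hence R2C3 = 2.
Column 2 now contains 2; hence R3C2 = 1.
Cage d has product 48, leaving R3C3 = 4.
Row 3 now contains 1; hence R3C4 = 3.
Cage d needs product 48, which forces R4C3 = 3.
The 4 cells of cage d must have product 48, leaving R4C4 = 4.
Row 1 now contains 1, leaving R1C1 = 4.
The 4 cells of cage c must have sum 10, leaving R2C1 = 3.
Column 4 now contains 3, so R2C4 = 1.
Row 3 already has 3, so R3C1 = 2.
Row 4 now contains 4; hence R4C1 = 1.
Completed grid: 4 3 1 2 / 3 4 2 1 / 2 1 4 3 / 1 2 3 4.

1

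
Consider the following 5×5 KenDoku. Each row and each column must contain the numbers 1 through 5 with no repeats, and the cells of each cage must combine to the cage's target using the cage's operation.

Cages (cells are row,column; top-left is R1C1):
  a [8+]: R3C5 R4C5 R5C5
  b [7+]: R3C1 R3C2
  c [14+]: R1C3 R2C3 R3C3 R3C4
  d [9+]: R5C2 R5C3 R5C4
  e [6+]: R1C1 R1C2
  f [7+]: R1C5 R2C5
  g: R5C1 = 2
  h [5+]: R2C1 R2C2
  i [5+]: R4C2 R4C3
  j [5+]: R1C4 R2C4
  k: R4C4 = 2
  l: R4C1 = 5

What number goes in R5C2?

1

L is a freebie, which forces R4C1 = 5.
Cage k is a single given cell, so R4C4 = 2.
Cage g is a single given cell, so R5C1 = 2.
In row 4, 3 can only go at R4C5, so R4C5 = 3.
Row 1 needs a 3, and only R1C3 is open for it.
Row 2 needs a 3, and only R2C1 is open for it.
The two cells of cage h must have sum 5, which forces R2C2 = 2.
2 is placed in row 2, which forces R2C5 = 5.
3 is placed in column 1, leaving R3C1 = 4.
The two cells of cage b must have sum 7, so R3C2 = 3.
Row 3 now contains 4, so R3C4 = 5.
Row 3 now contains 4, leaving R3C5 = 1.
Column 5 already has 1, leaving R5C5 = 4.
Column 1 already has 4, leaving R1C1 = 1.
2 is placed in column 2; hence R1C2 = 5.
Row 1 now contains 1, which forces R1C4 = 4.
5 is placed in column 5; hence R1C5 = 2.
Row 2 already has 5; hence R2C3 = 4.
Column 4 now contains 4, leaving R2C4 = 1.
Row 3 now contains 1; hence R3C3 = 2.
Column 3 already has 4, so R4C3 = 1.
Column 2 already has 5, so R5C2 = 1.
Column 3 now contains 1, which forces R5C3 = 5.
Cage d needs sum 9, leaving R5C4 = 3.
Row 4 now contains 1, so R4C2 = 4.
Filled in: 1 5 3 4 2 / 3 2 4 1 5 / 4 3 2 5 1 / 5 4 1 2 3 / 2 1 5 3 4.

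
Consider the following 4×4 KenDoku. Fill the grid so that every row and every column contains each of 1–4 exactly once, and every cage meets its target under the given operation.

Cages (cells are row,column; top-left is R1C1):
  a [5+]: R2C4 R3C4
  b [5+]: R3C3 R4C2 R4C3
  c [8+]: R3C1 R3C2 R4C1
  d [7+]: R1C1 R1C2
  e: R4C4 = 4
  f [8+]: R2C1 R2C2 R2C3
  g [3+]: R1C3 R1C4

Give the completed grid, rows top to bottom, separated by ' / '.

3 4 2 1 / 1 3 4 2 / 4 2 1 3 / 2 1 3 4

Cage e is given, which forces R4C4 = 4.
The only place for 2 in row 2 is R2C4.
Cage g needs two cells with sum 3, which forces R1C3 = 2.
Column 4 now contains 2, which forces R1C4 = 1.
Column 3 now contains 2, leaving R3C3 = 1.
Column 4 now contains 2, leaving R3C4 = 3.
Column 3 already has 1, leaving R4C3 = 3.
Column 3 now contains 3, so R2C3 = 4.
Cage c has sum 8, which forces R3C1 = 4.
The 3 cells of cage c must have sum 8, which forces R3C2 = 2.
Cage c has sum 8, leaving R4C1 = 2.
Cage b needs sum 5, which forces R4C2 = 1.
Column 1 now contains 4, which forces R1C1 = 3.
Cage d needs two cells with sum 7, which forces R1C2 = 4.
Cage f has sum 8, so R2C1 = 1.
Column 2 already has 1, so R2C2 = 3.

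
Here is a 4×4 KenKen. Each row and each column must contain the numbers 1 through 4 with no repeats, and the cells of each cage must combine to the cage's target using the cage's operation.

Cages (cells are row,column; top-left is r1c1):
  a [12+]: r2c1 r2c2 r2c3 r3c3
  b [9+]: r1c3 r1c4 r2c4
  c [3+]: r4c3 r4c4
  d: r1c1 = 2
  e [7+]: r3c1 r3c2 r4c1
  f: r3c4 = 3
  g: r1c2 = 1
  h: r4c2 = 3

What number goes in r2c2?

4

Cage d is a single given cell, which forces r1c1 = 2.
G is a freebie; hence r1c2 = 1.
Cage f is a single given cell, so r3c4 = 3.
H is a freebie; hence r4c2 = 3.
The 3 cells of cage b must have sum 9; hence r1c3 = 3.
3 is placed in column 4; hence r1c4 = 4.
The 4 cells of cage a must have sum 12, leaving r2c2 = 4.
Column 3 already has 3, so r2c3 = 1.
Cage b has sum 9; hence r2c4 = 2.
Cage e has sum 7, which forces r3c2 = 2.
3 is placed in row 3, which forces r3c3 = 4.
Column 3 now contains 1, so r4c3 = 2.
2 is placed in column 4, so r4c4 = 1.
1 is placed in row 2, which forces r2c1 = 3.
Row 3 now contains 4, which forces r3c1 = 1.
Row 4 now contains 1, which forces r4c1 = 4.
The full grid is 2 1 3 4 / 3 4 1 2 / 1 2 4 3 / 4 3 2 1.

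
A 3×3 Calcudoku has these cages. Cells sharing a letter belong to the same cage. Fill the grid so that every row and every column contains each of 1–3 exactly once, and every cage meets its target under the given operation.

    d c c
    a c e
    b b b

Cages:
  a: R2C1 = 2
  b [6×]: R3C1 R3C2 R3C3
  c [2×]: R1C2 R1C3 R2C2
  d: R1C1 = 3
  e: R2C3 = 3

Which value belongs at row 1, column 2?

D is a freebie, which forces R1C1 = 3.
Cage c needs product 2; hence R1C2 = 2.
Cage c needs product 2, so R1C3 = 1.
Cage a is a single given cell, which forces R2C1 = 2.
The 3 cells of cage c must have product 2, which forces R2C2 = 1.
Cage e is given, leaving R2C3 = 3.
Column 1 already has 2; hence R3C1 = 1.
1 is placed in column 2, which forces R3C2 = 3.
Column 3 now contains 3; hence R3C3 = 2.
Completed grid: 3 2 1 / 2 1 3 / 1 3 2.

2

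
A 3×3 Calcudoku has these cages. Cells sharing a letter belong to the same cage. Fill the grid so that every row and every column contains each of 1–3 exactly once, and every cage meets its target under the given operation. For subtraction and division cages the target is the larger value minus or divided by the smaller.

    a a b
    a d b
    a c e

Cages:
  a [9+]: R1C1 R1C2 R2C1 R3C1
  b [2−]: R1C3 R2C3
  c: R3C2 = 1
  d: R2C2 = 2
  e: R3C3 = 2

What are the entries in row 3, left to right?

The 4 cells of cage a must have sum 9, leaving R1C2 = 3.
Row 1 now contains 3, so R1C3 = 1.
Cage d is a single given cell, so R2C2 = 2.
1 is placed in column 3, so R2C3 = 3.
C is a freebie, so R3C2 = 1.
Cage e is a single given cell, so R3C3 = 2.
Row 1 now contains 1, which forces R1C1 = 2.
Row 2 already has 3, leaving R2C1 = 1.
2 is placed in row 3, which forces R3C1 = 3.
Filled in: 2 3 1 / 1 2 3 / 3 1 2.

3 1 2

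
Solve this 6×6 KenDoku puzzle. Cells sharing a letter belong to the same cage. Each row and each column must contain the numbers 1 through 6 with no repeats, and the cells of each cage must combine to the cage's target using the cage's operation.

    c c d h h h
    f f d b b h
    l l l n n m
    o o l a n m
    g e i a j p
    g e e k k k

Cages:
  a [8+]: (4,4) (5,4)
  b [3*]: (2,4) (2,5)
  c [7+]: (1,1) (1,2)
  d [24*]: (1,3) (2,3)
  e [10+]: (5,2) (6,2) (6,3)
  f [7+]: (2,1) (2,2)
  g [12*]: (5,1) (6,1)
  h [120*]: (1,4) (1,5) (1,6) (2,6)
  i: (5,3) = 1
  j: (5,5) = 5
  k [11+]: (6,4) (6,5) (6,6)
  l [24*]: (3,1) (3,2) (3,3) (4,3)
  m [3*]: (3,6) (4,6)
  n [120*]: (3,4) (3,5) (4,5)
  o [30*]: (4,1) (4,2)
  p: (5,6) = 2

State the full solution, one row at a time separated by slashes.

I is a freebie, leaving (5,3) = 1.
Cage j is a single given cell, so (5,5) = 5.
Cage p is given, leaving (5,6) = 2.
Cage n has product 120, so (3,4) = 5.
5 is placed in column 4, which forces (4,4) = 2.
The two cells of cage a must have sum 8, which forces (5,4) = 6.
The only place for 6 in row 3 is (3,5).
Column 5 now contains 6, which forces (4,5) = 4.
4 is placed in row 4; hence (4,3) = 3.
Row 4 now contains 3, so (4,6) = 1.
1 is placed in column 6; hence (3,6) = 3.
In column 3, 5 can only go at (6,3), so (6,3) = 5.
5 is placed in row 6, which forces (6,6) = 6.
Cage h has product 120; hence (1,4) = 3.
The 4 cells of cage h must have product 120, which forces (1,5) = 2.
3 is placed in column 4, which forces (2,4) = 1.
Row 2 already has 1; hence (2,5) = 3.
3 is placed in column 4, leaving (6,4) = 4.
Column 5 now contains 2, leaving (6,5) = 1.
Cage g needs two cells with product 12, so (5,1) = 4.
Cage e has sum 10, leaving (5,2) = 3.
Row 6 already has 4, leaving (6,1) = 3.
1 is placed in row 6, leaving (6,2) = 2.
Cage f's pair has sum 7, leaving (2,1) = 2.
Column 2 already has 2, which forces (2,2) = 5.
Row 2 already has 5, which forces (2,6) = 4.
Column 1 already has 2, which forces (3,1) = 1.
Row 3 now contains 1, leaving (3,2) = 4.
Row 3 now contains 4, leaving (3,3) = 2.
Column 2 already has 5, so (4,2) = 6.
1 is placed in column 1; hence (1,1) = 6.
Column 2 already has 6; hence (1,2) = 1.
The two cells of cage d must have product 24, which forces (1,3) = 4.
4 is placed in column 6, so (1,6) = 5.
4 is placed in row 2; hence (2,3) = 6.
Row 4 now contains 6, so (4,1) = 5.

6 1 4 3 2 5 / 2 5 6 1 3 4 / 1 4 2 5 6 3 / 5 6 3 2 4 1 / 4 3 1 6 5 2 / 3 2 5 4 1 6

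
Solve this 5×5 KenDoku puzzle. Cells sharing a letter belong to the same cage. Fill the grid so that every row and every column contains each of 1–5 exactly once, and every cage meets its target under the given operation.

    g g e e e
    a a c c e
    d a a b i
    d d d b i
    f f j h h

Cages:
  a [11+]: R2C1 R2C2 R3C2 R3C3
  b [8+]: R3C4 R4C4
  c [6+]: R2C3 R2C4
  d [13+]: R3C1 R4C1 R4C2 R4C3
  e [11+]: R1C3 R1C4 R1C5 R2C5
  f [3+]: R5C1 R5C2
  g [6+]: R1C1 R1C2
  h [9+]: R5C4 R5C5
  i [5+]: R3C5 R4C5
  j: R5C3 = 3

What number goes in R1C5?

Cage j is given, leaving R5C3 = 3.
{3, 5} are confined to R3C4 and R4C4 in column 4, leaving R5C4 = 4.
The two cells of cage h must have sum 9, so R5C5 = 5.
In row 1, 3 can only go at R1C5, so R1C5 = 3.
Column 5 needs a 2, and only R2C5 is open for it.
The two cells of cage c must have sum 6, which forces R2C3 = 5.
Row 2 already has 2; hence R2C4 = 1.
Column 3 now contains 5, leaving R1C3 = 4.
1 is placed in column 4; hence R1C4 = 2.
The 4 cells of cage a must have sum 11, leaving R2C1 = 3.
The 4 cells of cage a must have sum 11; hence R2C2 = 4.
Cage a needs sum 11, leaving R3C2 = 3.
Cage a has sum 11, which forces R3C3 = 1.
3 is placed in row 3, which forces R3C4 = 5.
1 is placed in row 3; hence R3C5 = 4.
1 is placed in column 3, leaving R4C3 = 2.
Column 4 now contains 5; hence R4C4 = 3.
Column 5 now contains 4, which forces R4C5 = 1.
Row 3 now contains 4, which forces R3C1 = 2.
Cage d needs sum 13; hence R4C1 = 4.
Row 4 now contains 1; hence R4C2 = 5.
Column 1 now contains 2, so R5C1 = 1.
1 is placed in row 5; hence R5C2 = 2.
Column 1 already has 1; hence R1C1 = 5.
5 is placed in column 2, which forces R1C2 = 1.
Completed grid: 5 1 4 2 3 / 3 4 5 1 2 / 2 3 1 5 4 / 4 5 2 3 1 / 1 2 3 4 5.

3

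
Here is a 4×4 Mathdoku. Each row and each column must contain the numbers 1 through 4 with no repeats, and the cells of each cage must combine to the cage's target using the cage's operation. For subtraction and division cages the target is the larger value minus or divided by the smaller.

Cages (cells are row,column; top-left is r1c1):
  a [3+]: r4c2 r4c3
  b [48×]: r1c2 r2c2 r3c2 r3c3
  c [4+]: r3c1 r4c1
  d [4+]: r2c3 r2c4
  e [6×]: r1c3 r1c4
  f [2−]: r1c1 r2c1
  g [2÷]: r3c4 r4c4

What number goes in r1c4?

3

The only place for 3 in row 4 is r4c1.
3 is placed in column 1, which forces r3c1 = 1.
Row 1 needs a 1, and only r1c2 is open for it.
Cage b needs product 48, leaving r2c2 = 4.
The 4 cells of cage b must have product 48, leaving r3c2 = 3.
Cage b needs product 48, which forces r3c3 = 4.
Row 3 now contains 4; hence r3c4 = 2.
1 is placed in column 2, so r4c2 = 2.
Cage a needs two cells with sum 3; hence r4c3 = 1.
Row 4 now contains 1, so r4c4 = 4.
The two cells of cage f must have difference 2, which forces r1c1 = 4.
Cage e's pair has product 6, leaving r1c3 = 2.
2 is placed in column 4, so r1c4 = 3.
Row 2 already has 4; hence r2c1 = 2.
1 is placed in column 3, leaving r2c3 = 3.
Cage d needs two cells with sum 4; hence r2c4 = 1.
Filled in: 4 1 2 3 / 2 4 3 1 / 1 3 4 2 / 3 2 1 4.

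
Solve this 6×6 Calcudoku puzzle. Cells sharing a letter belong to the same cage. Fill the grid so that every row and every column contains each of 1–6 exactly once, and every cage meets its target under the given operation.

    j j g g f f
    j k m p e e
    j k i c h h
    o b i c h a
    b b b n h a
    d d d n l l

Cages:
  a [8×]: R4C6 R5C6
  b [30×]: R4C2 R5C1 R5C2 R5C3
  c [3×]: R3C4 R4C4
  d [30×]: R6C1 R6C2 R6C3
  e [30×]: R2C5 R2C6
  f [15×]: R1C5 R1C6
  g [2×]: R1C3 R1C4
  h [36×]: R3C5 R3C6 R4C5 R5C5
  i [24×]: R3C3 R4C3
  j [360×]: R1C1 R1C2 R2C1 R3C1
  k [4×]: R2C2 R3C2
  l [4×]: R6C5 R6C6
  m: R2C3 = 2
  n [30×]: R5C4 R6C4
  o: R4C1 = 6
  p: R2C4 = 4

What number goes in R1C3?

1

Cage m is given, so R2C3 = 2.
P is a freebie; hence R2C4 = 4.
Cage o is given, which forces R4C1 = 6.
Row 4 already has 6; hence R4C3 = 4.
Row 4 already has 4, which forces R4C6 = 2.
2 is placed in column 6, leaving R5C6 = 4.
Column 6 already has 4, so R6C6 = 1.
Cage j needs product 360; hence R1C2 = 6.
Column 3 now contains 2, which forces R1C3 = 1.
The two cells of cage g must have product 2, leaving R1C4 = 2.
Row 2 already has 4, which forces R2C2 = 1.
Cage k needs two cells with product 4, so R3C2 = 4.
4 is placed in column 3, leaving R3C3 = 6.
Row 3 already has 6, which forces R3C6 = 3.
Row 6 now contains 1, leaving R6C5 = 4.
Cage j needs product 360, leaving R1C1 = 4.
Cage f needs two cells with product 15, which forces R1C5 = 3.
Column 6 now contains 3, leaving R1C6 = 5.
Cage j needs product 360, leaving R2C1 = 3.
5 is placed in column 6, so R2C6 = 6.
3 is placed in row 3, so R3C1 = 5.
3 is placed in row 3; hence R3C4 = 1.
Cage h needs product 36, leaving R3C5 = 2.
The two cells of cage c must have product 3, leaving R4C4 = 3.
The 4 cells of cage h must have product 36, leaving R4C5 = 1.
Cage b has product 30, so R5C1 = 1.
Cage b has product 30, which forces R5C2 = 2.
Cage h has product 36; hence R5C5 = 6.
5 is placed in column 1, leaving R6C1 = 2.
Row 2 already has 6, which forces R2C5 = 5.
Row 4 now contains 3, which forces R4C2 = 5.
The 4 cells of cage b must have product 30; hence R5C3 = 3.
Row 5 already has 6, which forces R5C4 = 5.
Column 2 already has 5; hence R6C2 = 3.
Column 3 now contains 3, so R6C3 = 5.
The two cells of cage n must have product 30, which forces R6C4 = 6.
Filled in: 4 6 1 2 3 5 / 3 1 2 4 5 6 / 5 4 6 1 2 3 / 6 5 4 3 1 2 / 1 2 3 5 6 4 / 2 3 5 6 4 1.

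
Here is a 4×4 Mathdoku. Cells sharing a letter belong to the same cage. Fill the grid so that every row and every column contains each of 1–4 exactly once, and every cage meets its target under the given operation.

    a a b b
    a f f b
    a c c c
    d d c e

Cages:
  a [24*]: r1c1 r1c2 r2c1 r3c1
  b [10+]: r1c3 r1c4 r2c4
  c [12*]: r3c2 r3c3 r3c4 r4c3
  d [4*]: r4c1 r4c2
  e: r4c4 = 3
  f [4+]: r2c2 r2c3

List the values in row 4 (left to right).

E is a freebie, which forces r4c4 = 3.
Cage b has sum 10, which forces r1c3 = 4.
Cage b needs sum 10, so r1c4 = 2.
Column 4 already has 3, leaving r2c4 = 4.
4 is placed in column 4, so r3c4 = 1.
Cage a needs product 24, so r2c1 = 2.
Cage a needs product 24, which forces r3c1 = 4.
Row 3 already has 4, so r3c2 = 2.
1 is placed in row 3; hence r3c3 = 3.
Column 1 now contains 4, leaving r4c1 = 1.
Row 4 now contains 1, so r4c2 = 4.
Row 4 now contains 1, leaving r4c3 = 2.
1 is placed in column 1, leaving r1c1 = 3.
Cage a needs product 24, which forces r1c2 = 1.
Cage f's pair has sum 4; hence r2c2 = 3.
Column 3 already has 3, so r2c3 = 1.
Completed grid: 3 1 4 2 / 2 3 1 4 / 4 2 3 1 / 1 4 2 3.

1 4 2 3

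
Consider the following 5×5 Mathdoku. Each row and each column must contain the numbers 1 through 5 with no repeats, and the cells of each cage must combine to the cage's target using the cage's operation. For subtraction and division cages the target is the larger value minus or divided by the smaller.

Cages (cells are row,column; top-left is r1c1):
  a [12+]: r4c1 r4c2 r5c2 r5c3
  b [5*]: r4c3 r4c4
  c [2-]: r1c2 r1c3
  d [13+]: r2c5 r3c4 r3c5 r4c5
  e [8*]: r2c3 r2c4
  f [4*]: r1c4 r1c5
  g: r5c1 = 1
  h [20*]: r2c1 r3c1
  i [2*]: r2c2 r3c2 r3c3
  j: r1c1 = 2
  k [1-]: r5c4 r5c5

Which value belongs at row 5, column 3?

Cage j is given; hence r1c1 = 2.
Cage i has product 2, which forces r2c2 = 1.
Cage i needs product 2, which forces r3c2 = 2.
The 3 cells of cage i must have product 2, so r3c3 = 1.
Column 3 now contains 1, leaving r4c3 = 5.
Row 4 already has 5, leaving r4c4 = 1.
Cage g is given, which forces r5c1 = 1.
Cage c needs two cells with difference 2, so r1c2 = 5.
Cage c's pair has difference 2; hence r1c3 = 3.
Column 4 already has 1, leaving r1c4 = 4.
Cage f's pair has product 4, which forces r1c5 = 1.
4 is placed in column 4, which forces r2c4 = 2.
4 is placed in column 4, which forces r3c4 = 3.
Row 3 now contains 3, so r3c5 = 5.
Cage a needs sum 12; hence r4c1 = 3.
Cage a needs sum 12, which forces r4c2 = 4.
Row 4 now contains 4; hence r4c5 = 2.
The 4 cells of cage a must have sum 12, leaving r5c2 = 3.
Cage a needs sum 12, so r5c3 = 2.
Column 4 now contains 3, which forces r5c4 = 5.
Row 5 already has 3, which forces r5c5 = 4.
The two cells of cage h must have product 20, leaving r2c1 = 5.
Row 2 already has 2, so r2c3 = 4.
Column 5 now contains 4, so r2c5 = 3.
Row 3 already has 5; hence r3c1 = 4.
Filled in: 2 5 3 4 1 / 5 1 4 2 3 / 4 2 1 3 5 / 3 4 5 1 2 / 1 3 2 5 4.

2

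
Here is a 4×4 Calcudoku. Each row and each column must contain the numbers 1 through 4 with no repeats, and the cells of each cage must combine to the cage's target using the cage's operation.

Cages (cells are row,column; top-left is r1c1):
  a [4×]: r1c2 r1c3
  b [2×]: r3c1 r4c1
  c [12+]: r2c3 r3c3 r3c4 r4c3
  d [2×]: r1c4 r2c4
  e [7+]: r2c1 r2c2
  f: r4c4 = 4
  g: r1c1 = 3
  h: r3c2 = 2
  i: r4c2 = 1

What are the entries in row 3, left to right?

Cage g is a single given cell; hence r1c1 = 3.
Column 1 now contains 3, so r2c1 = 4.
Row 2 now contains 4; hence r2c2 = 3.
Cage h is a single given cell, which forces r3c2 = 2.
Cage i is given, so r4c2 = 1.
F is a freebie, leaving r4c4 = 4.
Column 2 now contains 1, which forces r1c2 = 4.
The two cells of cage a must have product 4; hence r1c3 = 1.
Row 1 already has 1; hence r1c4 = 2.
Cage c has sum 12, which forces r2c3 = 2.
2 is placed in column 4, which forces r2c4 = 1.
Row 3 already has 2, so r3c1 = 1.
The 4 cells of cage c must have sum 12; hence r3c3 = 4.
Column 4 already has 4, which forces r3c4 = 3.
1 is placed in row 4, so r4c1 = 2.
Cage c has sum 12, so r4c3 = 3.
Completed grid: 3 4 1 2 / 4 3 2 1 / 1 2 4 3 / 2 1 3 4.

1 2 4 3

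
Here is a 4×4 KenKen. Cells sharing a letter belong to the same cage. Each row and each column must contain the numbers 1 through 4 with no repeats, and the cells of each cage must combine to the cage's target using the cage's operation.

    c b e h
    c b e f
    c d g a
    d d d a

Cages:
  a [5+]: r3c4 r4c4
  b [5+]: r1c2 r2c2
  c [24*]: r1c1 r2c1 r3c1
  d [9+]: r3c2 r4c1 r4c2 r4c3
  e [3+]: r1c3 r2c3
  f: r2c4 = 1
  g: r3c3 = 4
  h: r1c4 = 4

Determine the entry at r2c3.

2

Cage h is given, so r1c4 = 4.
Cage f is a single given cell; hence r2c4 = 1.
G is a freebie; hence r3c3 = 4.
The two cells of cage e must have sum 3, which forces r1c3 = 1.
The 3 cells of cage c must have product 24; hence r2c1 = 4.
1 is placed in row 2, which forces r2c3 = 2.
Column 3 now contains 2; hence r4c3 = 3.
Row 4 now contains 3, which forces r4c4 = 2.
Cage b's pair has sum 5, so r1c2 = 2.
2 is placed in row 2, so r2c2 = 3.
The 4 cells of cage d must have sum 9, leaving r3c2 = 1.
Column 4 already has 2, leaving r3c4 = 3.
Row 4 already has 2, which forces r4c1 = 1.
Cage d needs sum 9, leaving r4c2 = 4.
2 is placed in row 1; hence r1c1 = 3.
Row 3 already has 3, leaving r3c1 = 2.
Completed grid: 3 2 1 4 / 4 3 2 1 / 2 1 4 3 / 1 4 3 2.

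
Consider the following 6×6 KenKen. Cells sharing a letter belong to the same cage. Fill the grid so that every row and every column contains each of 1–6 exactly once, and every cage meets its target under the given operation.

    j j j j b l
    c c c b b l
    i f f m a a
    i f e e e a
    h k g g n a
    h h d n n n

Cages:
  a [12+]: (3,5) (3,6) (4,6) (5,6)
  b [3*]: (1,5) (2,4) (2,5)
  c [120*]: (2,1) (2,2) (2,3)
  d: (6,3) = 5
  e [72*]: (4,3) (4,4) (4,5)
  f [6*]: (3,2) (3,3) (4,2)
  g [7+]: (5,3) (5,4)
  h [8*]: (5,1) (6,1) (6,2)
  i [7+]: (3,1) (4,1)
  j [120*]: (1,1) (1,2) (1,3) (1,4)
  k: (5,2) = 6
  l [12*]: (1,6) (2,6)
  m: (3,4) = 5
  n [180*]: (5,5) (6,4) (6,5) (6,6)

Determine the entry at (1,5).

The 3 cells of cage b must have product 3, which forces (1,5) = 1.
The 3 cells of cage b must have product 3, so (2,4) = 1.
The 3 cells of cage b must have product 3, which forces (2,5) = 3.
Cage m is given; hence (3,4) = 5.
Cage k is given; hence (5,2) = 6.
D is a freebie, leaving (6,3) = 5.
The 4 cells of cage n must have product 180, which forces (5,5) = 5.
In row 1, 6 can only go at (1,6), so (1,6) = 6.
Cage l needs two cells with product 12, which forces (2,6) = 2.
2 is placed in column 6; hence (6,6) = 3.
Cage a needs sum 12, which forces (3,5) = 2.
The 4 cells of cage a must have sum 12, so (4,6) = 5.
2 is placed in column 5; hence (6,5) = 6.
Cage f has product 6, leaving (4,2) = 2.
Column 5 now contains 6, so (4,5) = 4.
Row 6 already has 6, so (6,4) = 2.
The 3 cells of cage h must have product 8, which forces (5,1) = 2.
Cage j has product 120, so (1,3) = 2.
Row 3 needs a 6, and only (3,1) is open for it.
Cage c has product 120, which forces (2,3) = 6.
Cage i needs two cells with sum 7, so (4,1) = 1.
Column 3 now contains 6, so (4,3) = 3.
Row 4 already has 3, leaving (4,4) = 6.
Column 3 now contains 3, leaving (5,3) = 4.
Row 5 now contains 4, leaving (5,4) = 3.
Row 5 now contains 4, so (5,6) = 1.
1 is placed in column 1, which forces (6,1) = 4.
Row 6 now contains 4; hence (6,2) = 1.
Column 4 already has 3, which forces (1,4) = 4.
4 is placed in column 1; hence (2,1) = 5.
Cage c needs product 120, leaving (2,2) = 4.
Column 2 already has 1; hence (3,2) = 3.
Column 3 now contains 3, leaving (3,3) = 1.
Column 6 already has 1, leaving (3,6) = 4.
Column 1 now contains 5; hence (1,1) = 3.
Column 2 already has 3, so (1,2) = 5.
Completed grid: 3 5 2 4 1 6 / 5 4 6 1 3 2 / 6 3 1 5 2 4 / 1 2 3 6 4 5 / 2 6 4 3 5 1 / 4 1 5 2 6 3.

1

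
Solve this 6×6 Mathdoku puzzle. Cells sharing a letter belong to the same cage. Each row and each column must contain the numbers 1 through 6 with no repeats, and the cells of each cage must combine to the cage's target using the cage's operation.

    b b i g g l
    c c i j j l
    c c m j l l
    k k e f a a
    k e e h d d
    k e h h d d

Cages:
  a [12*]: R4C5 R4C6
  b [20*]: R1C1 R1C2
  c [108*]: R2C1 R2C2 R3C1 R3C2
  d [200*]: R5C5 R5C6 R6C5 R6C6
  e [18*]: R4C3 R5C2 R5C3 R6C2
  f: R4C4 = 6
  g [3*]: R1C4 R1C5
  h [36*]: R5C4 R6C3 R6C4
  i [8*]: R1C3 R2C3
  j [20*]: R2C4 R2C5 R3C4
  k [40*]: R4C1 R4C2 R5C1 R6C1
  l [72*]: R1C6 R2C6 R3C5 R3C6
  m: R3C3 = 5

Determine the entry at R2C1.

6

M is a freebie, so R3C3 = 5.
Cage f is given, leaving R4C4 = 6.
Row 1 needs a 6, and only R1C6 is open for it.
In row 1, 2 can only go at R1C3, so R1C3 = 2.
Column 3 already has 2, leaving R2C3 = 4.
The only place for 5 in column 4 is R2C4.
Column 4 needs a 1, and only R1C4 is open for it.
Row 1 now contains 1, leaving R1C5 = 3.
Column 5 already has 3, so R4C5 = 4.
Row 4 already has 4, which forces R4C6 = 3.
The 4 cells of cage l must have product 72; hence R3C5 = 6.
Row 4 already has 3; hence R4C3 = 1.
In row 3, 1 can only go at R3C6, so R3C6 = 1.
Column 6 now contains 1, leaving R2C6 = 2.
Row 2 already has 2, leaving R2C5 = 1.
Cage j has product 20, so R3C4 = 4.
Cage h needs product 36, so R6C3 = 6.
Column 3 already has 6, leaving R5C3 = 3.
Row 5 now contains 3, leaving R5C4 = 2.
Row 5 already has 2; hence R5C5 = 5.
5 is placed in row 5, so R5C6 = 4.
Column 4 already has 2; hence R6C4 = 3.
5 is placed in column 5; hence R6C5 = 2.
4 is placed in column 6; hence R6C6 = 5.
4 is placed in row 5, leaving R5C1 = 1.
Row 5 already has 2; hence R5C2 = 6.
Cage k has product 40, which forces R6C1 = 4.
Row 6 already has 3, leaving R6C2 = 1.
Column 1 now contains 4, leaving R1C1 = 5.
Cage b's pair has product 20, so R1C2 = 4.
The 4 cells of cage c must have product 108; hence R2C1 = 6.
6 is placed in column 2; hence R2C2 = 3.
Cage c needs product 108, so R3C1 = 3.
The 4 cells of cage c must have product 108; hence R3C2 = 2.
Column 1 now contains 5; hence R4C1 = 2.
Column 2 already has 2, which forces R4C2 = 5.
Filled in: 5 4 2 1 3 6 / 6 3 4 5 1 2 / 3 2 5 4 6 1 / 2 5 1 6 4 3 / 1 6 3 2 5 4 / 4 1 6 3 2 5.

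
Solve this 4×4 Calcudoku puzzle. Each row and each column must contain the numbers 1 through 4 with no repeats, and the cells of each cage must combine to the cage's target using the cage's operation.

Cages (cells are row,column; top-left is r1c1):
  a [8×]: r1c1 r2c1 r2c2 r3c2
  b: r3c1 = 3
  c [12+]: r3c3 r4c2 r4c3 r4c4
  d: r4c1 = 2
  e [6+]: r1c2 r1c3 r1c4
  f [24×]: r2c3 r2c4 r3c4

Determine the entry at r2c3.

3

Cage b is a single given cell, so r3c1 = 3.
3 is placed in row 3, so r3c3 = 4.
4 is placed in row 3, which forces r3c4 = 2.
Cage d is given, so r4c1 = 2.
Cage a needs product 8, leaving r2c2 = 2.
Cage f needs product 24, which forces r2c3 = 3.
The 3 cells of cage f must have product 24, leaving r2c4 = 4.
Row 3 already has 2, which forces r3c2 = 1.
Column 3 already has 3; hence r4c3 = 1.
Row 4 now contains 1, so r4c4 = 3.
The 4 cells of cage a must have product 8; hence r1c1 = 4.
1 is placed in column 2, leaving r1c2 = 3.
Column 3 already has 1, leaving r1c3 = 2.
Column 4 already has 3, which forces r1c4 = 1.
Row 2 already has 4, which forces r2c1 = 1.
Row 4 now contains 3; hence r4c2 = 4.
Completed grid: 4 3 2 1 / 1 2 3 4 / 3 1 4 2 / 2 4 1 3.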